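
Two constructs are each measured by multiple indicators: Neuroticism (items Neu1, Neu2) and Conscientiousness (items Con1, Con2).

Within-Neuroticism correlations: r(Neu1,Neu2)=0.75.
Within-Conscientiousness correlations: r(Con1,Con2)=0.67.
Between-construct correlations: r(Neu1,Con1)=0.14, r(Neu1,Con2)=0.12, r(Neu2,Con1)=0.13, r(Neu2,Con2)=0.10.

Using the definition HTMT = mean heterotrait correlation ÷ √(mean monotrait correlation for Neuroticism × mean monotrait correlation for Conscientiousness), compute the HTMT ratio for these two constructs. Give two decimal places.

Mean heterotrait r = 0.49/4 = 0.1225.
Mean within-Neu = 0.75/1 = 0.7500; mean within-Con = 0.67/1 = 0.6700.
Geometric mean = √(0.7500 × 0.6700) = 0.7089.
HTMT = 0.1225 / 0.7089 = 0.17.

0.17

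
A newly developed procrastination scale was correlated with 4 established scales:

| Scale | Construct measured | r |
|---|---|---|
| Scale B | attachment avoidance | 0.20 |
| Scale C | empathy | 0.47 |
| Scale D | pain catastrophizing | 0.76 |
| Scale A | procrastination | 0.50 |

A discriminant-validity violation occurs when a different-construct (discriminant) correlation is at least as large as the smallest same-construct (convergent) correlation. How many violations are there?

1

Convergent (same construct = procrastination): Scale A.
Smallest convergent = 0.50. Discriminant values: 0.20, 0.47, 0.76; count ≥ 0.50 → 1.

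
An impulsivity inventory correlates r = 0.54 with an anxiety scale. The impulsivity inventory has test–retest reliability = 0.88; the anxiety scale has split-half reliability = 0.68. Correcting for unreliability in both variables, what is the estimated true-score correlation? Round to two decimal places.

r_true = r_obs / √(r_xx · r_yy) = 0.54 / √(0.88 × 0.68) = 0.54 / √0.5984 = 0.54 / 0.7736 ≈ 0.70.

0.70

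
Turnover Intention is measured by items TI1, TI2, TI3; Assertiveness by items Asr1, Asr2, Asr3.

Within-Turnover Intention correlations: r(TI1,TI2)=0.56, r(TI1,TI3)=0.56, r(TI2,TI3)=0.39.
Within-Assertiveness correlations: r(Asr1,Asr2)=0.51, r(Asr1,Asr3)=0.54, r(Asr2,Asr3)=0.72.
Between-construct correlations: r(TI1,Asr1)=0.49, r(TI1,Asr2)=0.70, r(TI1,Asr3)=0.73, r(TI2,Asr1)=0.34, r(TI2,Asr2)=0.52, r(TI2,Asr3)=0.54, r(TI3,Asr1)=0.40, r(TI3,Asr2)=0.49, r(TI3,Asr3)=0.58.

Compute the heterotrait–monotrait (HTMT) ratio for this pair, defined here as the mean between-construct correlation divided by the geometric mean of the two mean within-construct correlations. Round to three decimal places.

0.977

Mean between = 4.79/9 = 0.5322.
Mean within-TI = 1.51/3 = 0.5033; mean within-Asr = 1.77/3 = 0.5900.
Geometric mean = √(0.5033 × 0.5900) = 0.5449.
HTMT = 0.5322 / 0.5449 = 0.977.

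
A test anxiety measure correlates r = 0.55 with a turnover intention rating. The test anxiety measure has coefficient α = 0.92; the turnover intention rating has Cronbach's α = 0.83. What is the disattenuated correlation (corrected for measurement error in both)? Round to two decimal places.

0.63

r_true = r_obs / √(r_xx · r_yy) = 0.55 / √(0.92 × 0.83) = 0.55 / √0.7636 = 0.55 / 0.8738 ≈ 0.63.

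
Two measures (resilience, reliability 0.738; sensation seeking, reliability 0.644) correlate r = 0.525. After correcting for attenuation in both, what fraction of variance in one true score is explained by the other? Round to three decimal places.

Disattenuated r = 0.525 / √(0.738 × 0.644) = 0.525 / 0.6894 = 0.7615.
Shared true-score variance = 0.7615² = 0.5799 ≈ 0.580.

0.580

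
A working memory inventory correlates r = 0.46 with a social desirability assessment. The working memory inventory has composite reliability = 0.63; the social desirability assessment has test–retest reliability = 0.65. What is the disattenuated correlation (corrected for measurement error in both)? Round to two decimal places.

0.72

r_true = r_obs / √(r_xx · r_yy) = 0.46 / √(0.63 × 0.65) = 0.46 / √0.4095 = 0.46 / 0.6399 ≈ 0.72.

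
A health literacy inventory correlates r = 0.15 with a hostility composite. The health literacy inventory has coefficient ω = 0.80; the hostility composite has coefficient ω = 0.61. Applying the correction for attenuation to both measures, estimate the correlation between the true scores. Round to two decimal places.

r_true = r_obs / √(r_xx · r_yy) = 0.15 / √(0.80 × 0.61) = 0.15 / √0.4880 = 0.15 / 0.6986 ≈ 0.21.

0.21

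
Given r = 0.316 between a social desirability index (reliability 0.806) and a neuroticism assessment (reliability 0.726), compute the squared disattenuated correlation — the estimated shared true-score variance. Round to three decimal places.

0.171

Disattenuated r = 0.316 / √(0.806 × 0.726) = 0.316 / 0.7650 = 0.4131.
Shared true-score variance = 0.4131² = 0.1707 ≈ 0.171.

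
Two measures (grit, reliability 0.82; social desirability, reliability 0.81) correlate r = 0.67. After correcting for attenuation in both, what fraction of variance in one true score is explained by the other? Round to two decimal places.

Disattenuated r = 0.67 / √(0.82 × 0.81) = 0.67 / 0.8150 = 0.8221.
Shared true-score variance = 0.8221² = 0.6758 ≈ 0.68.

0.68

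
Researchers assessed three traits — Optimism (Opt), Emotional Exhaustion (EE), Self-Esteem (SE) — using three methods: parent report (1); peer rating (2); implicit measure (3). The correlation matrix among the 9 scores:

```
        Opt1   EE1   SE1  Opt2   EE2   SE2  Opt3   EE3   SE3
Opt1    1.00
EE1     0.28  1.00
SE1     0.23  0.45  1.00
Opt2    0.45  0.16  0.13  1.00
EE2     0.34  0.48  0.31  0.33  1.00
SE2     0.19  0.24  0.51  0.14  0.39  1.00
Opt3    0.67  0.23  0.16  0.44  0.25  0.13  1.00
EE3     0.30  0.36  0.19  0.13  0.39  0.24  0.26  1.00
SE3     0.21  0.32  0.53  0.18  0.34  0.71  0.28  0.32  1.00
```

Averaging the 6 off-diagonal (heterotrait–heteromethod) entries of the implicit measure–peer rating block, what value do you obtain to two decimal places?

HTHM values (method 3 × method 2): 0.25, 0.13, 0.13, 0.24, 0.18, 0.34; mean = 1.27/6 = 0.21.

0.21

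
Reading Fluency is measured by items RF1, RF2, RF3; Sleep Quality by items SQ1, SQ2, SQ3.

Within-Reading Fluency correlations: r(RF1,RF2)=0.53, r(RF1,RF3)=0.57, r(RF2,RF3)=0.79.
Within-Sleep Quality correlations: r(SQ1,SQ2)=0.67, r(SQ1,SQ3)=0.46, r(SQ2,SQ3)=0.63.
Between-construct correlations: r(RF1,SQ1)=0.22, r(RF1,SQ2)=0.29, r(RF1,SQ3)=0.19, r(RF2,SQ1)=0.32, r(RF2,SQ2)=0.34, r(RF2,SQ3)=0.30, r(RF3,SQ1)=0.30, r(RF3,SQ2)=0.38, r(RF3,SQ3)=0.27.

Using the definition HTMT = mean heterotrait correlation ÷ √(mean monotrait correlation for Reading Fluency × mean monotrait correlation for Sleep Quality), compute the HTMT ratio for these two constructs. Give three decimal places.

0.477

Mean between = 2.61/9 = 0.2900.
Mean within-RF = 1.89/3 = 0.6300; mean within-SQ = 1.76/3 = 0.5867.
Geometric mean = √(0.6300 × 0.5867) = 0.6080.
HTMT = 0.2900 / 0.6080 = 0.477.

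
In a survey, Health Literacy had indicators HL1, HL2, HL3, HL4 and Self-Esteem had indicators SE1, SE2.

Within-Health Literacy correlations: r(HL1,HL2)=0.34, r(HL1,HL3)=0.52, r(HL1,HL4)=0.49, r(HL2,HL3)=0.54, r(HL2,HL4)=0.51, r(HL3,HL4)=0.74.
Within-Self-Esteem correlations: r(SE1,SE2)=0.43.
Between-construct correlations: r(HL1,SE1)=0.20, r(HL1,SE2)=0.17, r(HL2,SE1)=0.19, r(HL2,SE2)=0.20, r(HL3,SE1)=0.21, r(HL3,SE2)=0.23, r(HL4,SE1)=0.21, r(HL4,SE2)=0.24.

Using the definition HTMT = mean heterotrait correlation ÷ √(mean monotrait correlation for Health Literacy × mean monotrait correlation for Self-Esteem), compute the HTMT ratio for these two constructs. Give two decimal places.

0.43

Mean between = 1.65/8 = 0.2063.
Mean within-HL = 3.14/6 = 0.5233; mean within-SE = 0.43/1 = 0.4300.
Geometric mean = √(0.5233 × 0.4300) = 0.4744.
HTMT = 0.2063 / 0.4744 = 0.43.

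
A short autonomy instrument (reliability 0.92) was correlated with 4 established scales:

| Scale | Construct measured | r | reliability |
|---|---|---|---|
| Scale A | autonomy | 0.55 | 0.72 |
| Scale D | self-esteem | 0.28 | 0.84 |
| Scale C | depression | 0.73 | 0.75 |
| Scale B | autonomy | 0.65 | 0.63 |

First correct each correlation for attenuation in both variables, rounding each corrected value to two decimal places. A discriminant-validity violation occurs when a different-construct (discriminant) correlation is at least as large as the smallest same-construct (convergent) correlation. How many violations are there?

Disattenuated r (r / √(r_scale · r_new)):
  Scale A (conv): 0.55 / √(0.72·0.92) = 0.68
  Scale D (disc): 0.28 / √(0.84·0.92) = 0.32
  Scale C (disc): 0.73 / √(0.75·0.92) = 0.88
  Scale B (conv): 0.65 / √(0.63·0.92) = 0.85
Smallest convergent = 0.68. Discriminant values: 0.32, 0.88; count ≥ 0.68 → 1.

1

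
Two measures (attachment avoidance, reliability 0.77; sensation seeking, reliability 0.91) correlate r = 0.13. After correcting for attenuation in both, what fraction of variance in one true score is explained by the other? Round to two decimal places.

0.02

Disattenuated r = 0.13 / √(0.77 × 0.91) = 0.13 / 0.8371 = 0.1553.
Shared true-score variance = 0.1553² = 0.0241 ≈ 0.02.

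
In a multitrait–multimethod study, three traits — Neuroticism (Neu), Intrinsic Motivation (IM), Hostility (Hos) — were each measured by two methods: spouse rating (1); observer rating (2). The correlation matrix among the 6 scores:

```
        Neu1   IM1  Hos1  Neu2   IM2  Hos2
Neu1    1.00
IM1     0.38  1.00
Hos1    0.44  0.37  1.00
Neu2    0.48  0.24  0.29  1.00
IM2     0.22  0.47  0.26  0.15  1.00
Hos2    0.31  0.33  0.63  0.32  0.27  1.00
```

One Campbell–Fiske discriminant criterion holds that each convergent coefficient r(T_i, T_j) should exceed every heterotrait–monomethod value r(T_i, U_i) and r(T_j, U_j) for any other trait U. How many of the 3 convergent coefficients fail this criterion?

0

Each convergent coefficient versus the relevant comparison correlations:
Neu (methods 1·2): 0.48 vs {0.38, 0.15, 0.44, 0.32} → pass.
IM (methods 1·2): 0.47 vs {0.38, 0.15, 0.37, 0.27} → pass.
Hos (methods 1·2): 0.63 vs {0.44, 0.32, 0.37, 0.27} → pass.
0 of 3 fail.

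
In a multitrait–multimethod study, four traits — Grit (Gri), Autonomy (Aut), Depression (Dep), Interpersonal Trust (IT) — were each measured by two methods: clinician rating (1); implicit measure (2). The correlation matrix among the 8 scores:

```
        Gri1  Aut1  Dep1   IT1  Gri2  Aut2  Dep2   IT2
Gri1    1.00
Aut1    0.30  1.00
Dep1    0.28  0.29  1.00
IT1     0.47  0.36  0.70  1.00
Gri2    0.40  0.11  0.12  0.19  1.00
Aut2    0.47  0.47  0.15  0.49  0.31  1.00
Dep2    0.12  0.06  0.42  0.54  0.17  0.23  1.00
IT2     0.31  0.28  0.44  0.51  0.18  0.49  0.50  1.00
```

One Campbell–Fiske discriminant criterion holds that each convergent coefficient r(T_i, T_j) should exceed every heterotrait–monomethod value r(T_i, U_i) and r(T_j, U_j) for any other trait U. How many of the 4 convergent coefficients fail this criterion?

4

Checking each validity diagonal entry against its comparison values:
Gri (methods 1·2): 0.40 vs {0.30, 0.31, 0.28, 0.17, 0.47, 0.18} → fail.
Aut (methods 1·2): 0.47 vs {0.30, 0.31, 0.29, 0.23, 0.36, 0.49} → fail.
Dep (methods 1·2): 0.42 vs {0.28, 0.17, 0.29, 0.23, 0.70, 0.50} → fail.
IT (methods 1·2): 0.51 vs {0.47, 0.18, 0.36, 0.49, 0.70, 0.50} → fail.
4 of 4 fail.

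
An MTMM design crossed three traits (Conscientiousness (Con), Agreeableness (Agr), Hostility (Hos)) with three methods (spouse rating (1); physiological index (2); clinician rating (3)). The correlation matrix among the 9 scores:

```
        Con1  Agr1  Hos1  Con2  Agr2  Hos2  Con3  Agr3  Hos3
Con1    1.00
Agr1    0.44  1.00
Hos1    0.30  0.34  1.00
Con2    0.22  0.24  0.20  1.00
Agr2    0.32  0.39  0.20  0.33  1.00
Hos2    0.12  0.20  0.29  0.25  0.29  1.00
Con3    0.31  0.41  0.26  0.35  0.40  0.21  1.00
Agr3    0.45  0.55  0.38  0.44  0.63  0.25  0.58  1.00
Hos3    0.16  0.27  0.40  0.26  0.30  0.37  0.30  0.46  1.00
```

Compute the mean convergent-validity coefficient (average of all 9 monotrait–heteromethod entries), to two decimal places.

Convergent values: 0.22, 0.31, 0.35, 0.39, 0.55, 0.63, 0.29, 0.40, 0.37; mean = 3.51/9 = 0.39.

0.39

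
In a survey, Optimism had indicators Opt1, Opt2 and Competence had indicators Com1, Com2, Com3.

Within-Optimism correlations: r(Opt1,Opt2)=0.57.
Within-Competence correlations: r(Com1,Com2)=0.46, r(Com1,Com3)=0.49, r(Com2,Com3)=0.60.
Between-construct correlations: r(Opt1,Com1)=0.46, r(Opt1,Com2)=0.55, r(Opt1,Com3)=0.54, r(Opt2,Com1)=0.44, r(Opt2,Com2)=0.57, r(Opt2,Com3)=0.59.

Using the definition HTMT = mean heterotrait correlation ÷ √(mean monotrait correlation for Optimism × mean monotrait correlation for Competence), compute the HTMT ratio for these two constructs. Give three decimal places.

0.967

Mean between = 3.15/6 = 0.5250.
Mean within-Opt = 0.57/1 = 0.5700; mean within-Com = 1.55/3 = 0.5167.
Geometric mean = √(0.5700 × 0.5167) = 0.5427.
HTMT = 0.5250 / 0.5427 = 0.967.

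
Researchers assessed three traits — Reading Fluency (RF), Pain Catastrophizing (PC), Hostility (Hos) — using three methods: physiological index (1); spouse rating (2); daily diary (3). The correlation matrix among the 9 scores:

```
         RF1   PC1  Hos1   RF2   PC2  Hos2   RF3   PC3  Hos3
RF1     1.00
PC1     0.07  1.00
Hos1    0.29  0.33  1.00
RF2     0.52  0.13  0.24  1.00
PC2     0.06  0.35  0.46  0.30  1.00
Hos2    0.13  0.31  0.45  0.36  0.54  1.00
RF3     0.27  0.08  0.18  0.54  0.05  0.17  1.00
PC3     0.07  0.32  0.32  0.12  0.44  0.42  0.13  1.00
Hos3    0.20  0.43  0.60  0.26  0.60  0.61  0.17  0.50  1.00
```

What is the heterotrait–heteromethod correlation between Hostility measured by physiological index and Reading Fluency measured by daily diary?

0.18

Different traits and methods: r(Hos1, RF3) = 0.18.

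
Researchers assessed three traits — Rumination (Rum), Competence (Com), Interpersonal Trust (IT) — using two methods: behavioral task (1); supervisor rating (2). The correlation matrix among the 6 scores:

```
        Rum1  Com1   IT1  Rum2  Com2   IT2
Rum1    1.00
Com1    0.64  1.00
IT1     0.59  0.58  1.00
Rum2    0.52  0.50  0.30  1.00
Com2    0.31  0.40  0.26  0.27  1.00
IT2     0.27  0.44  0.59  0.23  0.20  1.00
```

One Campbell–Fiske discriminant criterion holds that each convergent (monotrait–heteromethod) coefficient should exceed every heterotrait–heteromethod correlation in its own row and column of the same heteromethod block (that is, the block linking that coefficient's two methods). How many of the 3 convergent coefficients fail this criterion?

Convergent coefficients and their comparison sets:
Rum (methods 1·2): 0.52 vs {0.31, 0.50, 0.27, 0.30} → pass.
Com (methods 1·2): 0.40 vs {0.50, 0.31, 0.44, 0.26} → fail.
IT (methods 1·2): 0.59 vs {0.30, 0.27, 0.26, 0.44} → pass.
1 of 3 fail.

1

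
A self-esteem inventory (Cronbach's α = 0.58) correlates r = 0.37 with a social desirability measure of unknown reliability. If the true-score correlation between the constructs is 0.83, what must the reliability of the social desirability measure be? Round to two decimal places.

r_true = r_obs / √(r_xx · r_yy) ⇒ 0.83 = 0.37 / √(0.58 · r_yy).
√(0.58 · r_yy) = 0.37 / 0.83 = 0.4458; 0.58 · r_yy = 0.1987; r_yy = 0.1987 / 0.58 ≈ 0.34.

0.34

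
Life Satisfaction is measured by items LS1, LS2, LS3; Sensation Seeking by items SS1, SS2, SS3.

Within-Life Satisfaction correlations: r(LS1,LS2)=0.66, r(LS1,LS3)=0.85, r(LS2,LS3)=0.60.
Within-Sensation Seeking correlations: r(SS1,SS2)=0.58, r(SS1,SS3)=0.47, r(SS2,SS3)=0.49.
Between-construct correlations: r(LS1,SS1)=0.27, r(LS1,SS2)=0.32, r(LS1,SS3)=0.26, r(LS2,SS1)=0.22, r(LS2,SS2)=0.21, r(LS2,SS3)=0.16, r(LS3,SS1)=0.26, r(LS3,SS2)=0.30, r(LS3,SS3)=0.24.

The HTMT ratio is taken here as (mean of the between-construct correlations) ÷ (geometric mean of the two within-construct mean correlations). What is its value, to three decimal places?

Mean heterotrait r = 2.24/9 = 0.2489.
Mean within-LS = 2.11/3 = 0.7033; mean within-SS = 1.54/3 = 0.5133.
Geometric mean = √(0.7033 × 0.5133) = 0.6008.
HTMT = 0.2489 / 0.6008 = 0.414.

0.414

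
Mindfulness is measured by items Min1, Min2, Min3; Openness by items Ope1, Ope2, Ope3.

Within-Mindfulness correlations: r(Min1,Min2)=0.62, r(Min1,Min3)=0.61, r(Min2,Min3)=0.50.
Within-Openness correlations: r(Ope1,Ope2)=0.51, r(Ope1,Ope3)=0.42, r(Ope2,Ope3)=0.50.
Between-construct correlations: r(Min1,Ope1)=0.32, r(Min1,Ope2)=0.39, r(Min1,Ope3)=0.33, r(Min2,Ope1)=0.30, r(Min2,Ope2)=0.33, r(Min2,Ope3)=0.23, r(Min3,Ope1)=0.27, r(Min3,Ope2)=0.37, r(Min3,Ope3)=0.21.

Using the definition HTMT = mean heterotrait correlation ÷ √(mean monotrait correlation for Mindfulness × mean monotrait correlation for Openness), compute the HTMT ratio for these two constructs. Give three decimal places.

Mean between = 2.75/9 = 0.3056.
Mean within-Min = 1.73/3 = 0.5767; mean within-Ope = 1.43/3 = 0.4767.
Geometric mean = √(0.5767 × 0.4767) = 0.5243.
HTMT = 0.3056 / 0.5243 = 0.583.

0.583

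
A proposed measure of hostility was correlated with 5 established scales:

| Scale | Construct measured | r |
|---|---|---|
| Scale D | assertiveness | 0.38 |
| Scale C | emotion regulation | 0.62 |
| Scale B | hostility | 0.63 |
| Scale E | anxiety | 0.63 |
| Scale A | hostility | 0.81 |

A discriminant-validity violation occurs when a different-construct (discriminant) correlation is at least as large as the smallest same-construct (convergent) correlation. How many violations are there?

1

Convergent (same construct = hostility): Scale B, Scale A.
Smallest convergent = 0.63. Discriminant values: 0.38, 0.62, 0.63; count ≥ 0.63 → 1.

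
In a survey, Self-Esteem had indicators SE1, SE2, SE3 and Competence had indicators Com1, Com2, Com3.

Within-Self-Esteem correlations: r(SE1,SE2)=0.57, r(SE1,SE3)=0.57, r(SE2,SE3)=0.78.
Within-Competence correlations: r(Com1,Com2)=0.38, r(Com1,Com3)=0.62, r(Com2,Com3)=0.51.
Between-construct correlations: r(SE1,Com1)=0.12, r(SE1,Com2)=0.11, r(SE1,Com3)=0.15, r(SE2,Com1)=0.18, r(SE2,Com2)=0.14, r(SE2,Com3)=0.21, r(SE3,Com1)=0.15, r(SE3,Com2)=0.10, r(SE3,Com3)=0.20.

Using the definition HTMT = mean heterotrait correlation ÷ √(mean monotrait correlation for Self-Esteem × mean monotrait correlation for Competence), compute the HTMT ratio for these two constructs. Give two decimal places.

Between-construct mean = 1.36/9 = 0.1511.
Mean within-SE = 1.92/3 = 0.6400; mean within-Com = 1.51/3 = 0.5033.
Geometric mean = √(0.6400 × 0.5033) = 0.5675.
HTMT = 0.1511 / 0.5675 = 0.27.

0.27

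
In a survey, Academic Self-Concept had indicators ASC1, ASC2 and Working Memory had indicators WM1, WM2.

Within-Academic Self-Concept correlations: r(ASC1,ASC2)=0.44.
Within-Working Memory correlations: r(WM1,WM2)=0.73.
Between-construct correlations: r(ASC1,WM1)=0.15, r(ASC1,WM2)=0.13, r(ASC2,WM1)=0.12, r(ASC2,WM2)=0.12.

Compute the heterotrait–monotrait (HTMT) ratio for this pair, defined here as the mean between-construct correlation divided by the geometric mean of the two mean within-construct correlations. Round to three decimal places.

Mean between = 0.52/4 = 0.1300.
Mean within-ASC = 0.44/1 = 0.4400; mean within-WM = 0.73/1 = 0.7300.
Geometric mean = √(0.4400 × 0.7300) = 0.5667.
HTMT = 0.1300 / 0.5667 = 0.229.

0.229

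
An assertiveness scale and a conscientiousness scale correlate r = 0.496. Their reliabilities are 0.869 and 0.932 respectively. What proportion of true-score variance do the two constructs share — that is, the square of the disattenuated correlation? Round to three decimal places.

Disattenuated r = 0.496 / √(0.869 × 0.932) = 0.496 / 0.8999 = 0.5512.
Shared true-score variance = 0.5512² = 0.3038 ≈ 0.304.

0.304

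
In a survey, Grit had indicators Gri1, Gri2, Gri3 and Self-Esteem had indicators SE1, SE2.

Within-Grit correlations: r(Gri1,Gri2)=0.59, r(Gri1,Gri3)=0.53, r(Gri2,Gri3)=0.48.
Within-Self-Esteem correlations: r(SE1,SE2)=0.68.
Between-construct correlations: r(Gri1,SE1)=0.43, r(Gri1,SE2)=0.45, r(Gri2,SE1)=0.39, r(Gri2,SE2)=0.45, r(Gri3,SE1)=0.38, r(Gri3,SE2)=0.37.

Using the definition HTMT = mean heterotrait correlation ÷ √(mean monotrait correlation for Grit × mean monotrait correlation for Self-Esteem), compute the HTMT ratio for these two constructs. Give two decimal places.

0.68

Between-construct mean = 2.47/6 = 0.4117.
Mean within-Gri = 1.60/3 = 0.5333; mean within-SE = 0.68/1 = 0.6800.
Geometric mean = √(0.5333 × 0.6800) = 0.6022.
HTMT = 0.4117 / 0.6022 = 0.68.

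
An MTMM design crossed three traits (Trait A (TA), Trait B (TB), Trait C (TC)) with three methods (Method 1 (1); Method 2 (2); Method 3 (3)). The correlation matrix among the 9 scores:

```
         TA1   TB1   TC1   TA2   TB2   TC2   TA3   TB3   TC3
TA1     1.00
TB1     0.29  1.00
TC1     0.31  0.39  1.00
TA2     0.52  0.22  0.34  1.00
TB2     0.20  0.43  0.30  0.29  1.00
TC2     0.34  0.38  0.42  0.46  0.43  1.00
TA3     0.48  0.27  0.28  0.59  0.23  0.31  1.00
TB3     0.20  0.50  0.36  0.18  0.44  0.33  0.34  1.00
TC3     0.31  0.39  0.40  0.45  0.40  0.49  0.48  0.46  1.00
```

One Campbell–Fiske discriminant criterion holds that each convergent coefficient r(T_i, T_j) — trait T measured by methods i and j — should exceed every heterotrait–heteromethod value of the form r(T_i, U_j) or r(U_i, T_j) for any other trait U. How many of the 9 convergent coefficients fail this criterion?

0

Checking each validity diagonal entry against its comparison values:
TA (methods 1·2): 0.52 vs {0.20, 0.22, 0.34, 0.34} → pass.
TA (methods 1·3): 0.48 vs {0.20, 0.27, 0.31, 0.28} → pass.
TA (methods 2·3): 0.59 vs {0.18, 0.23, 0.45, 0.31} → pass.
TB (methods 1·2): 0.43 vs {0.22, 0.20, 0.38, 0.30} → pass.
TB (methods 1·3): 0.50 vs {0.27, 0.20, 0.39, 0.36} → pass.
TB (methods 2·3): 0.44 vs {0.23, 0.18, 0.40, 0.33} → pass.
TC (methods 1·2): 0.42 vs {0.34, 0.34, 0.30, 0.38} → pass.
TC (methods 1·3): 0.40 vs {0.28, 0.31, 0.36, 0.39} → pass.
TC (methods 2·3): 0.49 vs {0.31, 0.45, 0.33, 0.40} → pass.
0 of 9 fail.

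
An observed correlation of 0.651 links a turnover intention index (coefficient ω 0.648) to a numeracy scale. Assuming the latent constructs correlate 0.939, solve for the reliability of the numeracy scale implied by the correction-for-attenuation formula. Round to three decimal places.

r_true = r_obs / √(r_xx · r_yy) ⇒ 0.939 = 0.651 / √(0.648 · r_yy).
√(0.648 · r_yy) = 0.651 / 0.939 = 0.6933; 0.648 · r_yy = 0.4807; r_yy = 0.4807 / 0.648 ≈ 0.742.

0.742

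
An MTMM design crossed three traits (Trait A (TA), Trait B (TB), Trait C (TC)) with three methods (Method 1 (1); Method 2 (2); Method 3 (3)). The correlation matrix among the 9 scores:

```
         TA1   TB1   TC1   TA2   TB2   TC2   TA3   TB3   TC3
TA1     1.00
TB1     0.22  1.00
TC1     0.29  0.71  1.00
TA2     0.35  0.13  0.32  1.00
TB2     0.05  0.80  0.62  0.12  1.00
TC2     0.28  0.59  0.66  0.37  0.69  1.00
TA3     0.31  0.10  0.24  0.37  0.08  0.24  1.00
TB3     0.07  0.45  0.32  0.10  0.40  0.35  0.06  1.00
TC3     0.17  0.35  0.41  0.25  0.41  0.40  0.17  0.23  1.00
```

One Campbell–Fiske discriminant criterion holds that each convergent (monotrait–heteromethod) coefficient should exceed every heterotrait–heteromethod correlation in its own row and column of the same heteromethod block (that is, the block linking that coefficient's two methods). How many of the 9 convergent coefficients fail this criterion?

Each convergent coefficient versus the relevant comparison correlations:
TA (methods 1·2): 0.35 vs {0.05, 0.13, 0.28, 0.32} → pass.
TA (methods 1·3): 0.31 vs {0.07, 0.10, 0.17, 0.24} → pass.
TA (methods 2·3): 0.37 vs {0.10, 0.08, 0.25, 0.24} → pass.
TB (methods 1·2): 0.80 vs {0.13, 0.05, 0.59, 0.62} → pass.
TB (methods 1·3): 0.45 vs {0.10, 0.07, 0.35, 0.32} → pass.
TB (methods 2·3): 0.40 vs {0.08, 0.10, 0.41, 0.35} → fail.
TC (methods 1·2): 0.66 vs {0.32, 0.28, 0.62, 0.59} → pass.
TC (methods 1·3): 0.41 vs {0.24, 0.17, 0.32, 0.35} → pass.
TC (methods 2·3): 0.40 vs {0.24, 0.25, 0.35, 0.41} → fail.
2 of 9 fail.

2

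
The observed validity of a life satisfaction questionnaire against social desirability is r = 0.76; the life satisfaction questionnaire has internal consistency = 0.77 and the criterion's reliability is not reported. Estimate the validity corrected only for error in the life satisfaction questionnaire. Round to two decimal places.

0.87

Single correction: r_c = r_obs / √r_xx = 0.76 / √0.77 = 0.76 / 0.8775 ≈ 0.87.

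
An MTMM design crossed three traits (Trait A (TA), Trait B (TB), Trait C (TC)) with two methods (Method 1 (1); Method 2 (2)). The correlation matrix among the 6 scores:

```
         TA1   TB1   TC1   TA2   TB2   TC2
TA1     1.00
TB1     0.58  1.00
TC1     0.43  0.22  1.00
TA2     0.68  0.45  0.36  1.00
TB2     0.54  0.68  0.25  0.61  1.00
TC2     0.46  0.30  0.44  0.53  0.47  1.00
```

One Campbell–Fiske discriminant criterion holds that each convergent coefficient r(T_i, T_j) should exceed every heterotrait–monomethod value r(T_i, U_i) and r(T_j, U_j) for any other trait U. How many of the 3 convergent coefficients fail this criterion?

Each convergent coefficient versus the relevant comparison correlations:
TA (methods 1·2): 0.68 vs {0.58, 0.61, 0.43, 0.53} → pass.
TB (methods 1·2): 0.68 vs {0.58, 0.61, 0.22, 0.47} → pass.
TC (methods 1·2): 0.44 vs {0.43, 0.53, 0.22, 0.47} → fail.
1 of 3 fail.

1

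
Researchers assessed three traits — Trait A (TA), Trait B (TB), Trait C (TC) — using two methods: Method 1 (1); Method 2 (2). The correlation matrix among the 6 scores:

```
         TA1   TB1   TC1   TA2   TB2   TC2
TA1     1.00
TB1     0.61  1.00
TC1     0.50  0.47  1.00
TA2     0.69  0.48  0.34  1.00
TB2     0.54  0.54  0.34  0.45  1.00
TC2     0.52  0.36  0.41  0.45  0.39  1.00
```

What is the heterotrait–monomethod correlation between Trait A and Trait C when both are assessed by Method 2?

0.45

Different traits, same method: r(TA2, TC2) = 0.45.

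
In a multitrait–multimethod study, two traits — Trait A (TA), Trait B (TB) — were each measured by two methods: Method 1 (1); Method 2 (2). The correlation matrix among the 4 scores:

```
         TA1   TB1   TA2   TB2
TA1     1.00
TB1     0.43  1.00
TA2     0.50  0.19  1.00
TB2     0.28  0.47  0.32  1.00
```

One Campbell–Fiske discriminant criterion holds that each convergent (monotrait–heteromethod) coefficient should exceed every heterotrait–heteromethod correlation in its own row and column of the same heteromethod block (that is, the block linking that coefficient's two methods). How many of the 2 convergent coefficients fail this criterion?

0

Each convergent coefficient versus the relevant comparison correlations:
TA (methods 1·2): 0.50 vs {0.28, 0.19} → pass.
TB (methods 1·2): 0.47 vs {0.19, 0.28} → pass.
0 of 2 fail.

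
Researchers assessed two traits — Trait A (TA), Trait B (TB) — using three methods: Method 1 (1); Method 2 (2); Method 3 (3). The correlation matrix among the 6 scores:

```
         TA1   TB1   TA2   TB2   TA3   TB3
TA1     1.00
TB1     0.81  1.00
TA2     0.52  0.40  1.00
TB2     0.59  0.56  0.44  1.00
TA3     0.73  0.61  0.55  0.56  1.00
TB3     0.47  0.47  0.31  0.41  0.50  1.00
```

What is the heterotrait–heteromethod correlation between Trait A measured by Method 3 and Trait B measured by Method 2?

Different traits and methods: r(TA3, TB2) = 0.56.

0.56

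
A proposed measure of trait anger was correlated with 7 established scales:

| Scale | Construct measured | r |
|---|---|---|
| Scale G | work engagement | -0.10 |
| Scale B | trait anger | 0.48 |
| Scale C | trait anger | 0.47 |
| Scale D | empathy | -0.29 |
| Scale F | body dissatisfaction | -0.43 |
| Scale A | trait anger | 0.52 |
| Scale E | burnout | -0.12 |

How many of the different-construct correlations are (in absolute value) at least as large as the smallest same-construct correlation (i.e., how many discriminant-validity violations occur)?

0

Convergent (same construct = trait anger): Scale B, Scale C, Scale A.
Smallest convergent = 0.47. Discriminant |r|: 0.10, 0.29, 0.43, 0.12; count ≥ 0.47 → 0.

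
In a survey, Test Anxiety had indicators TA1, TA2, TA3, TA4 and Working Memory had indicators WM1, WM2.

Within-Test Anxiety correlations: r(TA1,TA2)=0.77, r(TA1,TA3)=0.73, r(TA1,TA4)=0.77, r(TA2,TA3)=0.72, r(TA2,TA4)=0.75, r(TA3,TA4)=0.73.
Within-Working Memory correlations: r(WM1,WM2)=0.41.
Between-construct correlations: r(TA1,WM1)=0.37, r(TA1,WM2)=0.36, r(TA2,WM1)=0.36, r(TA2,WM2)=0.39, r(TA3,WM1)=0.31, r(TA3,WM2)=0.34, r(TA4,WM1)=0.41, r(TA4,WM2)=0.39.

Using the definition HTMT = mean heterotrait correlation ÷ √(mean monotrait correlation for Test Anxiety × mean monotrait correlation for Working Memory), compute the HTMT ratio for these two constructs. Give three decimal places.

0.663

Mean heterotrait r = 2.93/8 = 0.3663.
Mean within-TA = 4.47/6 = 0.7450; mean within-WM = 0.41/1 = 0.4100.
Geometric mean = √(0.7450 × 0.4100) = 0.5527.
HTMT = 0.3663 / 0.5527 = 0.663.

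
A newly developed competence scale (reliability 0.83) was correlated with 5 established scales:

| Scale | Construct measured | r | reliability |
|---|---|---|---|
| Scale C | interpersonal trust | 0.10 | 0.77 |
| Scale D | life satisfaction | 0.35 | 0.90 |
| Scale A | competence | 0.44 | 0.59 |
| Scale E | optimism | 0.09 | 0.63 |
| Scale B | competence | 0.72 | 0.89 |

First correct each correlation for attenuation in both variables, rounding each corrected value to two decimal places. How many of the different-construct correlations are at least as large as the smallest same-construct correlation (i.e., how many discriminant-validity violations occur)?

0

Disattenuated r (r / √(r_scale · r_new)):
  Scale C (disc): 0.10 / √(0.77·0.83) = 0.13
  Scale D (disc): 0.35 / √(0.90·0.83) = 0.40
  Scale A (conv): 0.44 / √(0.59·0.83) = 0.63
  Scale E (disc): 0.09 / √(0.63·0.83) = 0.12
  Scale B (conv): 0.72 / √(0.89·0.83) = 0.84
Smallest convergent = 0.63. Discriminant values: 0.13, 0.40, 0.12; count ≥ 0.63 → 0.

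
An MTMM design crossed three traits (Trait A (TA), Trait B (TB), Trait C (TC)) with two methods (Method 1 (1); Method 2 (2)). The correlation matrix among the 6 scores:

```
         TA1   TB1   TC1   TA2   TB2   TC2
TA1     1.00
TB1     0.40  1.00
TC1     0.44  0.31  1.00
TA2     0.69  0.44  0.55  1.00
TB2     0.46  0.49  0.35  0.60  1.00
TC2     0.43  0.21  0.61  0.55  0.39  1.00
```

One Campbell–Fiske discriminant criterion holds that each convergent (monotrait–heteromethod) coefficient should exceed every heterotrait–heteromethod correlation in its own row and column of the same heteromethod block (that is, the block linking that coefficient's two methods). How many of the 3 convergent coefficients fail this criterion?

0

Convergent coefficients and their comparison sets:
TA (methods 1·2): 0.69 vs {0.46, 0.44, 0.43, 0.55} → pass.
TB (methods 1·2): 0.49 vs {0.44, 0.46, 0.21, 0.35} → pass.
TC (methods 1·2): 0.61 vs {0.55, 0.43, 0.35, 0.21} → pass.
0 of 3 fail.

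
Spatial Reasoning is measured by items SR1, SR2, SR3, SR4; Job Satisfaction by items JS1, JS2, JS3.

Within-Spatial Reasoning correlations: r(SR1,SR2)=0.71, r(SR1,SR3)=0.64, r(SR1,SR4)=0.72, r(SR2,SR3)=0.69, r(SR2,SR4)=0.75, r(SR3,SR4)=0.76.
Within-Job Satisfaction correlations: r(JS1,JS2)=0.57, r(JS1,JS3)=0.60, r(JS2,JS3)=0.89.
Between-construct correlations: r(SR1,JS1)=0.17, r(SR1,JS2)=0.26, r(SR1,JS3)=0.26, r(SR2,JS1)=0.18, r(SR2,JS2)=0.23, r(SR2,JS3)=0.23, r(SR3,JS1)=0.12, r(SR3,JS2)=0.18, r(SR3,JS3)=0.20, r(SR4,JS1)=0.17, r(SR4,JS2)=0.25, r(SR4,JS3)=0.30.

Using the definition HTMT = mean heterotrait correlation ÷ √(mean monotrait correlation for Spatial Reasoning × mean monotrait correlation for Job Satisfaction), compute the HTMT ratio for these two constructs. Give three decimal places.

Mean heterotrait r = 2.55/12 = 0.2125.
Mean within-SR = 4.27/6 = 0.7117; mean within-JS = 2.06/3 = 0.6867.
Geometric mean = √(0.7117 × 0.6867) = 0.6991.
HTMT = 0.2125 / 0.6991 = 0.304.

0.304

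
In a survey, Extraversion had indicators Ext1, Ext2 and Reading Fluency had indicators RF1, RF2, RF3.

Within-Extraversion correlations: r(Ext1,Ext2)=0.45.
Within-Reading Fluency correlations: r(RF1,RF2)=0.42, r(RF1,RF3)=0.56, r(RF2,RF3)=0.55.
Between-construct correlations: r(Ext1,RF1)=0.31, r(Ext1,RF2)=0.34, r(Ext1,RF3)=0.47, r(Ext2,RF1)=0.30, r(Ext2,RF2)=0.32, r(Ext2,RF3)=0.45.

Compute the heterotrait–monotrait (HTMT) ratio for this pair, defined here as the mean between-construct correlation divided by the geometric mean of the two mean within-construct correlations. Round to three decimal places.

0.762

Between-construct mean = 2.19/6 = 0.3650.
Mean within-Ext = 0.45/1 = 0.4500; mean within-RF = 1.53/3 = 0.5100.
Geometric mean = √(0.4500 × 0.5100) = 0.4791.
HTMT = 0.3650 / 0.4791 = 0.762.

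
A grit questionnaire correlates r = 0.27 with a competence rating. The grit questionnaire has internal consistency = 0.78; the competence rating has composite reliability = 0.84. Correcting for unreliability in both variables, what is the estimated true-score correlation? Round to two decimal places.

r_true = r_obs / √(r_xx · r_yy) = 0.27 / √(0.78 × 0.84) = 0.27 / √0.6552 = 0.27 / 0.8094 ≈ 0.33.

0.33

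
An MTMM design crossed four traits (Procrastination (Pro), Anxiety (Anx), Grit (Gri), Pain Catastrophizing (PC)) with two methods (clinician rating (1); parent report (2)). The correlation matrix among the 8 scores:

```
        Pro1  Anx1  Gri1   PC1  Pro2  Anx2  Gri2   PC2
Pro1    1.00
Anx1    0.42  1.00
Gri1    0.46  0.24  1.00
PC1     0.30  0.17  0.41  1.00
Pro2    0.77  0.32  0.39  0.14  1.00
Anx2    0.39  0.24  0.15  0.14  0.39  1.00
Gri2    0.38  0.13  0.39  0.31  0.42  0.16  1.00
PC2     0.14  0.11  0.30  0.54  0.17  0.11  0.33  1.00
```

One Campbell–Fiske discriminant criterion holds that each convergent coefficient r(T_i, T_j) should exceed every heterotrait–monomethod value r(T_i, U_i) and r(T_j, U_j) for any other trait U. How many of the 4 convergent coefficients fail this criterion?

2

Convergent coefficients and their comparison sets:
Pro (methods 1·2): 0.77 vs {0.42, 0.39, 0.46, 0.42, 0.30, 0.17} → pass.
Anx (methods 1·2): 0.24 vs {0.42, 0.39, 0.24, 0.16, 0.17, 0.11} → fail.
Gri (methods 1·2): 0.39 vs {0.46, 0.42, 0.24, 0.16, 0.41, 0.33} → fail.
PC (methods 1·2): 0.54 vs {0.30, 0.17, 0.17, 0.11, 0.41, 0.33} → pass.
2 of 4 fail.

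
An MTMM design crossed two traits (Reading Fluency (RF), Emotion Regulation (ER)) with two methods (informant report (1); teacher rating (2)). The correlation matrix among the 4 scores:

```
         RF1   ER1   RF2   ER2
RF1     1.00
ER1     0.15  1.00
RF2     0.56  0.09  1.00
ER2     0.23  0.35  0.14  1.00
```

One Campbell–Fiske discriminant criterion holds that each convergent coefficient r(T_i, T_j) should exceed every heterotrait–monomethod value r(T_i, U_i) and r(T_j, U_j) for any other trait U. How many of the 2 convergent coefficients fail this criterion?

Convergent coefficients and their comparison sets:
RF (methods 1·2): 0.56 vs {0.15, 0.14} → pass.
ER (methods 1·2): 0.35 vs {0.15, 0.14} → pass.
0 of 2 fail.

0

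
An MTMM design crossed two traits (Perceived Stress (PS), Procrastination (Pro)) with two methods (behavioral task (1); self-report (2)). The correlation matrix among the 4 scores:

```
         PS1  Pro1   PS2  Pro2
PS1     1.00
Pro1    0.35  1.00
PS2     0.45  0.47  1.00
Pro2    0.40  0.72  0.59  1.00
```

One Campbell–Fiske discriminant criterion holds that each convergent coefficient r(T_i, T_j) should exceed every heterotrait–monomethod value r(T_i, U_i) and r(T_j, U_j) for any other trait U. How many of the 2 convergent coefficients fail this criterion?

1

Convergent coefficients and their comparison sets:
PS (methods 1·2): 0.45 vs {0.35, 0.59} → fail.
Pro (methods 1·2): 0.72 vs {0.35, 0.59} → pass.
1 of 2 fail.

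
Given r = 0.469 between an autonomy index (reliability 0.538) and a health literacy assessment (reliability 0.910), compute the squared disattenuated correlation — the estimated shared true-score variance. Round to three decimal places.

Disattenuated r = 0.469 / √(0.538 × 0.910) = 0.469 / 0.6997 = 0.6703.
Shared true-score variance = 0.6703² = 0.4493 ≈ 0.449.

0.449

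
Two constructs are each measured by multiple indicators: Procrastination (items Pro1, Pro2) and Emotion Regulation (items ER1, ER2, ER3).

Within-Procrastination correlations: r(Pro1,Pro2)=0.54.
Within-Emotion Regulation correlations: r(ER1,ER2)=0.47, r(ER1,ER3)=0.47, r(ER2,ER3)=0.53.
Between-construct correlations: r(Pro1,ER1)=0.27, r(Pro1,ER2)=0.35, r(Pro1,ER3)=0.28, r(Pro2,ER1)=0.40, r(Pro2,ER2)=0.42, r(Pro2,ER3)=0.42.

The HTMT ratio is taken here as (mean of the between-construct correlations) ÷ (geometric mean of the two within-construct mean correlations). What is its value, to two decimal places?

Mean heterotrait r = 2.14/6 = 0.3567.
Mean within-Pro = 0.54/1 = 0.5400; mean within-ER = 1.47/3 = 0.4900.
Geometric mean = √(0.5400 × 0.4900) = 0.5144.
HTMT = 0.3567 / 0.5144 = 0.69.

0.69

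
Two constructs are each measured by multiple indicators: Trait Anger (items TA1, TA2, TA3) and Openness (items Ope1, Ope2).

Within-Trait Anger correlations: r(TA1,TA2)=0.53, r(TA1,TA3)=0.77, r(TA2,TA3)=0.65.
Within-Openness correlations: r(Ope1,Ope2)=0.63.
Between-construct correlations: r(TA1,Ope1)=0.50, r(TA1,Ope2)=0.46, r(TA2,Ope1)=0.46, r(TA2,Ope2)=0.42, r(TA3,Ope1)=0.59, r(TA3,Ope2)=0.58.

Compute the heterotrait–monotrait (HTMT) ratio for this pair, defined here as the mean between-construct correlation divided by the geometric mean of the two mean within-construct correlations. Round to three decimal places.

Mean heterotrait r = 3.01/6 = 0.5017.
Mean within-TA = 1.95/3 = 0.6500; mean within-Ope = 0.63/1 = 0.6300.
Geometric mean = √(0.6500 × 0.6300) = 0.6399.
HTMT = 0.5017 / 0.6399 = 0.784.

0.784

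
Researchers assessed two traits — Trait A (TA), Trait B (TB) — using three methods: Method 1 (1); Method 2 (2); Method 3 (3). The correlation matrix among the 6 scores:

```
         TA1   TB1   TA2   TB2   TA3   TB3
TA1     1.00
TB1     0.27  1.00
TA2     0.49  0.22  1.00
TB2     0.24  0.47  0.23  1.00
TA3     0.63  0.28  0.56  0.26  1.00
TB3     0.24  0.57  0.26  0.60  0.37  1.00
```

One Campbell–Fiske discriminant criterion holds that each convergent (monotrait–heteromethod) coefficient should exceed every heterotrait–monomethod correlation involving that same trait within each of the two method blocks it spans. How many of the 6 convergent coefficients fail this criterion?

Each convergent coefficient versus the relevant comparison correlations:
TA (methods 1·2): 0.49 vs {0.27, 0.23} → pass.
TA (methods 1·3): 0.63 vs {0.27, 0.37} → pass.
TA (methods 2·3): 0.56 vs {0.23, 0.37} → pass.
TB (methods 1·2): 0.47 vs {0.27, 0.23} → pass.
TB (methods 1·3): 0.57 vs {0.27, 0.37} → pass.
TB (methods 2·3): 0.60 vs {0.23, 0.37} → pass.
0 of 6 fail.

0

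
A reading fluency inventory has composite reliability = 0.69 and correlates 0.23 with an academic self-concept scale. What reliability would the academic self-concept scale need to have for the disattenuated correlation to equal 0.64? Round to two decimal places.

r_true = r_obs / √(r_xx · r_yy) ⇒ 0.64 = 0.23 / √(0.69 · r_yy).
√(0.69 · r_yy) = 0.23 / 0.64 = 0.3594; 0.69 · r_yy = 0.1292; r_yy = 0.1292 / 0.69 ≈ 0.19.

0.19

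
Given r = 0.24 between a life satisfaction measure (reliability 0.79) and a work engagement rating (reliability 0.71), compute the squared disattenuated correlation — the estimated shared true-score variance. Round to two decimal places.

0.10

Disattenuated r = 0.24 / √(0.79 × 0.71) = 0.24 / 0.7489 = 0.3205.
Shared true-score variance = 0.3205² = 0.1027 ≈ 0.10.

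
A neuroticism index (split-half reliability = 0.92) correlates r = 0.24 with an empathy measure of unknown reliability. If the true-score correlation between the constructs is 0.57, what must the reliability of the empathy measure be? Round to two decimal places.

r_true = r_obs / √(r_xx · r_yy) ⇒ 0.57 = 0.24 / √(0.92 · r_yy).
√(0.92 · r_yy) = 0.24 / 0.57 = 0.4211; 0.92 · r_yy = 0.1773; r_yy = 0.1773 / 0.92 ≈ 0.19.

0.19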